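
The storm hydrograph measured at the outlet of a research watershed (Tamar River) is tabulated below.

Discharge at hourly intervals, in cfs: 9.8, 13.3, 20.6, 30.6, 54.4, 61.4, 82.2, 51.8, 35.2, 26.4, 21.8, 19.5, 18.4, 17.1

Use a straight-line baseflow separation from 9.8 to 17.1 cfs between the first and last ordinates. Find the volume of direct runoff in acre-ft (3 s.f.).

V ≈ 22.7 acre-ft

Direct-runoff ordinates (Q − Q_b): 0.00, 2.94, 9.68, 19.12, 42.35, 48.79, 69.03, 38.07, 20.91, 11.55, 6.38, 3.52, 1.86, 0.00 cfs.
ΣQ_DR = 274.2 cfs.
With Δt = 1 h = 3600 s, V = ΣQ_DR · Δt = 274.2 × 3600 = 9.87 × 10^5 ft³ = 22.7 acre-ft.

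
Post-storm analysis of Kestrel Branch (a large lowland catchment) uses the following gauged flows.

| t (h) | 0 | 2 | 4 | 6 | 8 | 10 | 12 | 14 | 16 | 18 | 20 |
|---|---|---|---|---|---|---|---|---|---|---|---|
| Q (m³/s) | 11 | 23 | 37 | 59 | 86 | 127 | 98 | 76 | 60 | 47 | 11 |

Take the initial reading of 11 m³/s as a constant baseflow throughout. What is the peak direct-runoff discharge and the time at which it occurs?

Q_p = 116.0 m³/s at t = 10 h

Subtracting baseflow gives direct-runoff ordinates: 0.0, 12.0, 26.0, 48.0, 75.0, 116.0, 87.0, 65.0, 49.0, 36.0, 0.0 m³/s.
The maximum is 116.0 m³/s, occurring at the reading for t = 10 h.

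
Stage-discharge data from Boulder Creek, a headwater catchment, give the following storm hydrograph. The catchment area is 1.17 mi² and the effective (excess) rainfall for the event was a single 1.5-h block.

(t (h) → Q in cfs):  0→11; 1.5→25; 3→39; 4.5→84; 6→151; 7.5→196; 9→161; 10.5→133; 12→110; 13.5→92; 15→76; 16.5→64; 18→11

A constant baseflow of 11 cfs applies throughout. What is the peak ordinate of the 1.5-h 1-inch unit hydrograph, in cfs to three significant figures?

Direct runoff: 0.0, 14.0, 28.0, 73.0, 140.0, 185.0, 150.0, 122.0, 99.0, 81.0, 65.0, 53.0, 0.0 cfs; ΣQ_DR = 1010 cfs, peak = 185.0 cfs.
Runoff depth d = ΣQ_DR·Δt / A = 1010 × 5400 / (1.17 mi²) = 2.007 in.
The 1-inch UH is the DRH scaled by (1 in)/d, so U_p = 185.0 × 1/2.007 = 92.2 cfs.

U_p ≈ 92.2 cfs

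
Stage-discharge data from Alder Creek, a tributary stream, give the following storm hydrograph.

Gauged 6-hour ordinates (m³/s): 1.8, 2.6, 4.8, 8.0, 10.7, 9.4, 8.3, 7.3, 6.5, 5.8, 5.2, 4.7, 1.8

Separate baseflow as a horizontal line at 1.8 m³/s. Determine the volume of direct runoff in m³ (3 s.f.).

Direct-runoff ordinates (Q − Q_b): 0.0, 0.8, 3.0, 6.2, 8.9, 7.6, 6.5, 5.5, 4.7, 4.0, 3.4, 2.9, 0.0 m³/s.
ΣQ_DR = 53.50 m³/s.
With Δt = 6 h = 21600 s, V = ΣQ_DR · Δt = 53.50 × 21600 = 1.16 × 10^6 m³.

V ≈ 1.16 × 10^6 m³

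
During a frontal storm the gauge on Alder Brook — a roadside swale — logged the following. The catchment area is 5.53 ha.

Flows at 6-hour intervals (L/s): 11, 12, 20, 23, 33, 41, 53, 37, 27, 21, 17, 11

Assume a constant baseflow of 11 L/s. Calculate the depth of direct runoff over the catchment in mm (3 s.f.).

d ≈ 68.0 mm

Direct runoff: 0.0, 1.0, 9.0, 12.0, 22.0, 30.0, 42.0, 26.0, 16.0, 10.0, 6.0, 0.0 L/s; ΣQ_DR = 174.0 L/s.
V = ΣQ_DR · Δt = 174.0 × 21600 s = 3.758 × 10^6 L.
Over A = 5.53 ha, depth = V / A = 68.0 mm.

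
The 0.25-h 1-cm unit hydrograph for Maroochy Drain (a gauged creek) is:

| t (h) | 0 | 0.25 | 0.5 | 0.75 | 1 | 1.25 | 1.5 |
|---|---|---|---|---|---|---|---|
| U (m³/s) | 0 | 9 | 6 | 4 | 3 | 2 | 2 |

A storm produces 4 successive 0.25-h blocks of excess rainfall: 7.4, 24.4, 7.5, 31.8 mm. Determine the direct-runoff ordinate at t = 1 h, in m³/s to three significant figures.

By discrete convolution, Q_j = Σ (P_i / 10 mm) · U_{j−i}.
At t = 1 h (j=4): Q = (7.4/10)·3 + (24.4/10)·4 + (7.5/10)·6 + (31.8/10)·9 = 45.1 m³/s.

Q ≈ 45.1 m³/s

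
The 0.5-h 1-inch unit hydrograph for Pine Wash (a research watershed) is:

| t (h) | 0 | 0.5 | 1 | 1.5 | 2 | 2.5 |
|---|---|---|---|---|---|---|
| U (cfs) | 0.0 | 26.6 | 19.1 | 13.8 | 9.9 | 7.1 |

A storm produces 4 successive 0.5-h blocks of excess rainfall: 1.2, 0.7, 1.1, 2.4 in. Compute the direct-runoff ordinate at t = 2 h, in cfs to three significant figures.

By discrete convolution, Q_j = Σ (P_i / 1 in) · U_{j−i}.
At t = 2 h (j=4): Q = (1.2/1)·9.9 + (0.7/1)·13.8 + (1.1/1)·19.1 + (2.4/1)·26.6 = 106 cfs.

Q ≈ 106 cfs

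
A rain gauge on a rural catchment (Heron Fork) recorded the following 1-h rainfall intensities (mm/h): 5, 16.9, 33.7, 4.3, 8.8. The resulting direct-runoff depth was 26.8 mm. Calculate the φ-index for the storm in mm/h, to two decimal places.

φ ≈ 11.90 mm/h

Only the 2 blocks with intensity above φ contribute runoff: 16.9, 33.7 mm/h.
Σ(I−φ)·Δt = d  ⇒  (16.9+33.7 − 2φ)·1 = 26.8
φ = (50.60 − 26.8/1) / 2 = 11.90 mm/h.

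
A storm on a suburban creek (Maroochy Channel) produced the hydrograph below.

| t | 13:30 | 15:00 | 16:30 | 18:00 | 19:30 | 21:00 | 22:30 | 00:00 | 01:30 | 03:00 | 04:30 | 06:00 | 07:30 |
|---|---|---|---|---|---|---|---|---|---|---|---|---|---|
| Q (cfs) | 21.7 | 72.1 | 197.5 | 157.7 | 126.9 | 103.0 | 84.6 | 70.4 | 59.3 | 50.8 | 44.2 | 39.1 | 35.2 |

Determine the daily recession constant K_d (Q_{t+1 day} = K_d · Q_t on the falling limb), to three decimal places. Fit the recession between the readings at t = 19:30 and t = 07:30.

K_d ≈ 0.077

Between t = 19:30 and t = 07:30 the flow falls from 126.9 to 35.2 cfs over 8×1.5 h = 12 h.
Per-interval ratio K = (35.2/126.9)^(1/8) = 0.8519; K_d = K^(24/1.5) = 0.077.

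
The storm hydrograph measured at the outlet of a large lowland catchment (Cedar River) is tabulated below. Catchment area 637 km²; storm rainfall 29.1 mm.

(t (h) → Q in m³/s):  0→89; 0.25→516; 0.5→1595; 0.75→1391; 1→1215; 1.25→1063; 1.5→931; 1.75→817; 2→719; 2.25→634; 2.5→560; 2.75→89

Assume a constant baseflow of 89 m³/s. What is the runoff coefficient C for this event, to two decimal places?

ΣQ_DR = 8551 m³/s; V = ΣQ_DR·Δt = 7.696 × 10^6 m³.
Runoff depth d = V / A = 12.08 mm.
C = d / P = 12.08 / 29.1 = 0.42.

C ≈ 0.42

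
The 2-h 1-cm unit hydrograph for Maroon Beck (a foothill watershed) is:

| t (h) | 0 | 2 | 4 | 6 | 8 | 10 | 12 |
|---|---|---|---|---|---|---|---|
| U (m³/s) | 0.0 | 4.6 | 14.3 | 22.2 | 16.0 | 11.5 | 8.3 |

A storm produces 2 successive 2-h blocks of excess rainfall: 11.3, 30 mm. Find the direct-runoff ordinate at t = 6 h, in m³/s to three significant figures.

By discrete convolution, Q_j = Σ (P_i / 10 mm) · U_{j−i}.
At t = 6 h (j=3): Q = (11.3/10)·22.2 + (30/10)·14.3 = 68.0 m³/s.

Q ≈ 68.0 m³/s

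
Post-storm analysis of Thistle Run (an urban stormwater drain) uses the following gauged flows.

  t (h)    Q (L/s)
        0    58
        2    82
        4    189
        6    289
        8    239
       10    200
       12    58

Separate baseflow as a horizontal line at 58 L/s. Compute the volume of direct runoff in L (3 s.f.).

Direct-runoff ordinates (Q − Q_b): 0.0, 24.0, 131.0, 231.0, 181.0, 142.0, 0.0 L/s.
ΣQ_DR = 709.0 L/s.
With Δt = 2 h = 7200 s, V = ΣQ_DR · Δt = 709.0 × 7200 = 5.10 × 10^6 L.

V ≈ 5.10 × 10^6 L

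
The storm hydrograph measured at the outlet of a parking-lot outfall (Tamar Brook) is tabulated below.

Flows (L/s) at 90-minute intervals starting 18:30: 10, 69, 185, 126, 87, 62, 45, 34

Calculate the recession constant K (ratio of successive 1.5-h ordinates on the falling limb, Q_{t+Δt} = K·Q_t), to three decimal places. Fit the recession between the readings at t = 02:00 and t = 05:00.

Using the recession-limb readings at t = 02:00 and t = 05:00: Q falls from 62 to 34 L/s over 2 intervals.
K = (Q₂/Q₁)^(1/2) = (34/62)^(1/2) = 0.741.

K ≈ 0.741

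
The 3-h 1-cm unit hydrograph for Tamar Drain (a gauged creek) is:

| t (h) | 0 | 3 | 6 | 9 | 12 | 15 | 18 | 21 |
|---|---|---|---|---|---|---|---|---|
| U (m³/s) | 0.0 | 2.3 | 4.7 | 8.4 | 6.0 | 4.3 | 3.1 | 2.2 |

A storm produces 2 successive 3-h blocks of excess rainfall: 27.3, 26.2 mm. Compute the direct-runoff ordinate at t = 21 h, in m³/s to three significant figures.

By discrete convolution, Q_j = Σ (P_i / 10 mm) · U_{j−i}.
At t = 21 h (j=7): Q = (27.3/10)·2.2 + (26.2/10)·3.1 = 14.1 m³/s.

Q ≈ 14.1 m³/s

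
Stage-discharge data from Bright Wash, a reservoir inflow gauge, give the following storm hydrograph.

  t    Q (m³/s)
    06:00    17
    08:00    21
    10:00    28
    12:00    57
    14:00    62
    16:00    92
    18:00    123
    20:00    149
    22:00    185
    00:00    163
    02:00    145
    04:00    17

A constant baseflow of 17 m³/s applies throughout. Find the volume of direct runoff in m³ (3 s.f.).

V ≈ 6.16 × 10^6 m³

Direct-runoff ordinates (Q − Q_b): 0.0, 4.0, 11.0, 40.0, 45.0, 75.0, 106.0, 132.0, 168.0, 146.0, 128.0, 0.0 m³/s.
ΣQ_DR = 855.0 m³/s.
With Δt = 2 h = 7200 s, V = ΣQ_DR · Δt = 855.0 × 7200 = 6.16 × 10^6 m³.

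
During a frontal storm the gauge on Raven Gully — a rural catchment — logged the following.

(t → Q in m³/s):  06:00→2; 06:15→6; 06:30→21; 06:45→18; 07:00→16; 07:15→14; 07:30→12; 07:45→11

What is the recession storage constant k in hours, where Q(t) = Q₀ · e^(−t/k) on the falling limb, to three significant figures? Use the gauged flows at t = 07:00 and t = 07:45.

On the falling limb, Q drops from 16 to 11 m³/s between t = 07:00 and t = 07:45 (Δt = 0.75 h).
k = −Δt / ln(Q₂/Q₁) = −0.75 / ln(11/16) = 2.00 h.

k ≈ 2.00 h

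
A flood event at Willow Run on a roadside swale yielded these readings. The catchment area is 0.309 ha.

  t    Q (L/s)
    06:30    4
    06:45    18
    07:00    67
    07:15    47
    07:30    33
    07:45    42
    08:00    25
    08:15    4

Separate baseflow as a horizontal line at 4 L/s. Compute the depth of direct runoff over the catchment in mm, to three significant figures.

d ≈ 60.6 mm

Direct runoff: 0.0, 14.0, 63.0, 43.0, 29.0, 38.0, 21.0, 0.0 L/s; ΣQ_DR = 208.0 L/s.
V = ΣQ_DR · Δt = 208.0 × 900 s = 1.872 × 10^5 L.
Over A = 0.309 ha, depth = V / A = 60.6 mm.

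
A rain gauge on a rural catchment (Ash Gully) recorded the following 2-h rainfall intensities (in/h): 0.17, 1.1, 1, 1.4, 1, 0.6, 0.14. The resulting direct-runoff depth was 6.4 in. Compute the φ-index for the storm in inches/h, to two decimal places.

Only the 5 blocks with intensity above φ contribute runoff: 1.1, 1, 1.4, 1, 0.6 in/h.
Σ(I−φ)·Δt = d  ⇒  (1.1+1+1.4+1+0.6 − 5φ)·2 = 6.4
φ = (5.100 − 6.4/2) / 5 = 0.38 in/h.

φ ≈ 0.38 in/h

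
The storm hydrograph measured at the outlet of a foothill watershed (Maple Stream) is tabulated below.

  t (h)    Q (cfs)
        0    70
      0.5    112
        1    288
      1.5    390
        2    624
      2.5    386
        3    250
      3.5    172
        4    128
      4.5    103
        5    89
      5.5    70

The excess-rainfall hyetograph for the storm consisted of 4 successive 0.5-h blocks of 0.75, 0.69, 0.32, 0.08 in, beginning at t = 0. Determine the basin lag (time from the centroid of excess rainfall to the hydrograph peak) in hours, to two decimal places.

t_L ≈ 1.32 h

Centroid of excess rainfall: t_c = Σ P_i·t̄_i / ΣP_i = 0.6766 h (block centres at 0.25, 0.75, 1.25, 1.75 h).
Hydrograph peak occurs at t = 2 h, so basin lag t_L = 2 − 0.6766 = 1.32 h.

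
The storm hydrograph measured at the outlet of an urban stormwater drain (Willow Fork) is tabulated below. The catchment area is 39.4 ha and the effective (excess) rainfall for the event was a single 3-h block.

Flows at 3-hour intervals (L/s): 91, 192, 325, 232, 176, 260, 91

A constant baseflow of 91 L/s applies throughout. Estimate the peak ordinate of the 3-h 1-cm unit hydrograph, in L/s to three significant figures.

Direct runoff: 0.0, 101.0, 234.0, 141.0, 85.0, 169.0, 0.0 L/s; ΣQ_DR = 730.0 L/s, peak = 234.0 L/s.
Runoff depth d = ΣQ_DR·Δt / A = 730.0 × 10800 / (39.4 ha) = 20.01 mm.
The 1-cm UH is the DRH scaled by (10 mm)/d, so U_p = 234.0 × 10/20.01 = 117 L/s.

U_p ≈ 117 L/s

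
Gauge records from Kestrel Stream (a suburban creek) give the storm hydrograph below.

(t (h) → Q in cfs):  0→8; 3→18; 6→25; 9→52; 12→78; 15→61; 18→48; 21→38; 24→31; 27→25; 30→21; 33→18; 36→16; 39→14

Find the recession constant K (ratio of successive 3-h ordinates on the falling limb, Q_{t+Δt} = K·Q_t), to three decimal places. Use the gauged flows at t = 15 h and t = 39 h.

K ≈ 0.832

Using the recession-limb readings at t = 15 h and t = 39 h: Q falls from 61 to 14 cfs over 8 intervals.
K = (Q₂/Q₁)^(1/8) = (14/61)^(1/8) = 0.832.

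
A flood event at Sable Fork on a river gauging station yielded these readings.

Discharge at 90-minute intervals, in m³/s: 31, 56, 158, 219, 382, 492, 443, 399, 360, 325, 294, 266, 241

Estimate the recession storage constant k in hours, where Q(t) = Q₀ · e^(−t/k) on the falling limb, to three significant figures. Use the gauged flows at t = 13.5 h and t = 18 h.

k ≈ 15.0 h

On the falling limb, Q drops from 325 to 241 m³/s between t = 13.5 h and t = 18 h (Δt = 4.5 h).
k = −Δt / ln(Q₂/Q₁) = −4.5 / ln(241/325) = 15.0 h.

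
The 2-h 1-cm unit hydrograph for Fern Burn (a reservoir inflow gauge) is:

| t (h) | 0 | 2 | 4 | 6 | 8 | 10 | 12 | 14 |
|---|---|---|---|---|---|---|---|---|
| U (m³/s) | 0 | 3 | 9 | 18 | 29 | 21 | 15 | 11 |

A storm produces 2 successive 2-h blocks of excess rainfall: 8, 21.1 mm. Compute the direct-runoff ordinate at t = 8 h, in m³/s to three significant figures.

By discrete convolution, Q_j = Σ (P_i / 10 mm) · U_{j−i}.
At t = 8 h (j=4): Q = (8/10)·29 + (21.1/10)·18 = 61.2 m³/s.

Q ≈ 61.2 m³/s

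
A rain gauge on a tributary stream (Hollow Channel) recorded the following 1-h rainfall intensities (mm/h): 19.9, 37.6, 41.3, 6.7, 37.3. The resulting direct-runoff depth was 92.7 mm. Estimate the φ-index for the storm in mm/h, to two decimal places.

φ ≈ 10.85 mm/h

Only the 4 blocks with intensity above φ contribute runoff: 19.9, 37.6, 41.3, 37.3 mm/h.
Σ(I−φ)·Δt = d  ⇒  (19.9+37.6+41.3+37.3 − 4φ)·1 = 92.7
φ = (136.1 − 92.7/1) / 4 = 10.85 mm/h.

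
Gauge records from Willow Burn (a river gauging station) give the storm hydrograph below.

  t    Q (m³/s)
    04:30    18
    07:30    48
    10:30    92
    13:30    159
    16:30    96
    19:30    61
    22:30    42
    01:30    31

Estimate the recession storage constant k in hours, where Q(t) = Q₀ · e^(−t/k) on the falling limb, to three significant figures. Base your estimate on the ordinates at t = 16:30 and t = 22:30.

k ≈ 7.26 h

On the falling limb, Q drops from 96 to 42 m³/s between t = 16:30 and t = 22:30 (Δt = 6 h).
k = −Δt / ln(Q₂/Q₁) = −6 / ln(42/96) = 7.26 h.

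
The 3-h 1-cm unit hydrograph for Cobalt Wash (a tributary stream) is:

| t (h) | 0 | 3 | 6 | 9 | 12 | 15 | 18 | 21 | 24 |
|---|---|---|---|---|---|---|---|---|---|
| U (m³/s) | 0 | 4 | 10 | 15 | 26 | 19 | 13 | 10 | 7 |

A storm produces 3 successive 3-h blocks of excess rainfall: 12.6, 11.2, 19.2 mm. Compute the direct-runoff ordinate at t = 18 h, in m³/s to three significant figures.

By discrete convolution, Q_j = Σ (P_i / 10 mm) · U_{j−i}.
At t = 18 h (j=6): Q = (12.6/10)·13 + (11.2/10)·19 + (19.2/10)·26 = 87.6 m³/s.

Q ≈ 87.6 m³/s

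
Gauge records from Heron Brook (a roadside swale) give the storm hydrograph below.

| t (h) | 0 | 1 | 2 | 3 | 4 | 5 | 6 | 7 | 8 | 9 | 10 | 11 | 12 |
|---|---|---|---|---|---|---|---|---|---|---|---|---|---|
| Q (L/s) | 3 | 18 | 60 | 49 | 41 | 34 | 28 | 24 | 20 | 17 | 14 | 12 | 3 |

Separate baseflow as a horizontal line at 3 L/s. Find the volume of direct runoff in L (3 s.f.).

V ≈ 1.02 × 10^6 L

Direct-runoff ordinates (Q − Q_b): 0.0, 15.0, 57.0, 46.0, 38.0, 31.0, 25.0, 21.0, 17.0, 14.0, 11.0, 9.0, 0.0 L/s.
ΣQ_DR = 284.0 L/s.
With Δt = 1 h = 3600 s, V = ΣQ_DR · Δt = 284.0 × 3600 = 1.02 × 10^6 L.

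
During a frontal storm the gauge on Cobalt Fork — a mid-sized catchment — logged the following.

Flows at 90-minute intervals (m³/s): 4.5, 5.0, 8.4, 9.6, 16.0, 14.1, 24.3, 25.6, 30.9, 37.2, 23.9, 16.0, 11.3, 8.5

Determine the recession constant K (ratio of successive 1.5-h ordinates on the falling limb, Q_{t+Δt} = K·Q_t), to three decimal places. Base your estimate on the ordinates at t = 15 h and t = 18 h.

K ≈ 0.688

Using the recession-limb readings at t = 15 h and t = 18 h: Q falls from 23.9 to 11.3 m³/s over 2 intervals.
K = (Q₂/Q₁)^(1/2) = (11.3/23.9)^(1/2) = 0.688.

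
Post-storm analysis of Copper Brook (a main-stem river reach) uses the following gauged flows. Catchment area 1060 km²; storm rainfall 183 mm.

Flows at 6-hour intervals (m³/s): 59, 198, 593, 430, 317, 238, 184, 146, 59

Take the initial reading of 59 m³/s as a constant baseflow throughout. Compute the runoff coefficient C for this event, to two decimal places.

C ≈ 0.19

ΣQ_DR = 1693 m³/s; V = ΣQ_DR·Δt = 3.657 × 10^7 m³.
Runoff depth d = V / A = 34.50 mm.
C = d / P = 34.50 / 183 = 0.19.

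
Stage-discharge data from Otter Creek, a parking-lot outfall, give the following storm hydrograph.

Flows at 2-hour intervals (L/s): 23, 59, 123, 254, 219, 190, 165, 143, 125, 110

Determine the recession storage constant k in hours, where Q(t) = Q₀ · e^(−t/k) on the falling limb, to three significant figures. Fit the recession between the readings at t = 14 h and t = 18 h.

On the falling limb, Q drops from 143 to 110 L/s between t = 14 h and t = 18 h (Δt = 4 h).
k = −Δt / ln(Q₂/Q₁) = −4 / ln(110/143) = 15.2 h.

k ≈ 15.2 h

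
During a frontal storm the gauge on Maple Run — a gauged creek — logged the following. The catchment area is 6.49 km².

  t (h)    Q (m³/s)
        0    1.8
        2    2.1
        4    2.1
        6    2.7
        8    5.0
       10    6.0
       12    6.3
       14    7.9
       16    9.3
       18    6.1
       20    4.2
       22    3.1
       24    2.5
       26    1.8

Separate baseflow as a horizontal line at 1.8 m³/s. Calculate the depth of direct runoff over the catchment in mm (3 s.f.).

d ≈ 39.6 mm

Direct runoff: 0.0, 0.3, 0.3, 0.9, 3.2, 4.2, 4.5, 6.1, 7.5, 4.3, 2.4, 1.3, 0.7, 0.0 m³/s; ΣQ_DR = 35.70 m³/s.
V = ΣQ_DR · Δt = 35.70 × 7200 s = 2.570 × 10^5 m³.
Over A = 6.49 km², depth = V / A = 39.6 mm.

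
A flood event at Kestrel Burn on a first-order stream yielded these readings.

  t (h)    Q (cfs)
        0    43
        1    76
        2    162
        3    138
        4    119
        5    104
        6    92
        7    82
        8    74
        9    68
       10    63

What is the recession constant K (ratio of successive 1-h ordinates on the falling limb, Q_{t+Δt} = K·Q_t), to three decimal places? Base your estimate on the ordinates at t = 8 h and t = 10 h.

K ≈ 0.923

Using the recession-limb readings at t = 8 h and t = 10 h: Q falls from 74 to 63 cfs over 2 intervals.
K = (Q₂/Q₁)^(1/2) = (63/74)^(1/2) = 0.923.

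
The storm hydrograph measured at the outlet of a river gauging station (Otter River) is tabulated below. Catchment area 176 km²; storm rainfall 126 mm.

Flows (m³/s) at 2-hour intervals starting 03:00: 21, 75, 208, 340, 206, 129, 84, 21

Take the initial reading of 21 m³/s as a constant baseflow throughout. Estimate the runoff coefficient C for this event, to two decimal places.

ΣQ_DR = 916.0 m³/s; V = ΣQ_DR·Δt = 6.595 × 10^6 m³.
Runoff depth d = V / A = 37.47 mm.
C = d / P = 37.47 / 126 = 0.30.

C ≈ 0.30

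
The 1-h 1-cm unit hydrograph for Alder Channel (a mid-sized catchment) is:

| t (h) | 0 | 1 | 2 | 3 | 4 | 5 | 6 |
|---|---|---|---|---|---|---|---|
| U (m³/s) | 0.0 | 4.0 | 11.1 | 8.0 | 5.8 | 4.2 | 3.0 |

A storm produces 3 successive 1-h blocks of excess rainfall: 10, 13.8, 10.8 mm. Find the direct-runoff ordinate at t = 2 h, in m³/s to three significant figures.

By discrete convolution, Q_j = Σ (P_i / 10 mm) · U_{j−i}.
At t = 2 h (j=2): Q = (10/10)·11.1 + (13.8/10)·4.0 + (10.8/10)·0.0 = 16.6 m³/s.

Q ≈ 16.6 m³/s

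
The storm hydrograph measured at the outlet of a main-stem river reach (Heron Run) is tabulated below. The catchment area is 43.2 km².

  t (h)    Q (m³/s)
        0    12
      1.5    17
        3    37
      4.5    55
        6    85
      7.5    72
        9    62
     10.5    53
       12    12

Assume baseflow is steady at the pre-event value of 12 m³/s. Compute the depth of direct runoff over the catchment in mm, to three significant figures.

d ≈ 37.1 mm

Direct runoff: 0.0, 5.0, 25.0, 43.0, 73.0, 60.0, 50.0, 41.0, 0.0 m³/s; ΣQ_DR = 297.0 m³/s.
V = ΣQ_DR · Δt = 297.0 × 5400 s = 1.604 × 10^6 m³.
Over A = 43.2 km², depth = V / A = 37.1 mm.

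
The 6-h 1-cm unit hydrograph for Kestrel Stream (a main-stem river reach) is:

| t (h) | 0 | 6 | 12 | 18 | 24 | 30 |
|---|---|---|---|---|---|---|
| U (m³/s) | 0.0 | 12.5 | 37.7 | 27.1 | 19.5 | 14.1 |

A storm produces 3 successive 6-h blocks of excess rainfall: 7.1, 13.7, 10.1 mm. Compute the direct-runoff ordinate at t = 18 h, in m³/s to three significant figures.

By discrete convolution, Q_j = Σ (P_i / 10 mm) · U_{j−i}.
At t = 18 h (j=3): Q = (7.1/10)·27.1 + (13.7/10)·37.7 + (10.1/10)·12.5 = 83.5 m³/s.

Q ≈ 83.5 m³/s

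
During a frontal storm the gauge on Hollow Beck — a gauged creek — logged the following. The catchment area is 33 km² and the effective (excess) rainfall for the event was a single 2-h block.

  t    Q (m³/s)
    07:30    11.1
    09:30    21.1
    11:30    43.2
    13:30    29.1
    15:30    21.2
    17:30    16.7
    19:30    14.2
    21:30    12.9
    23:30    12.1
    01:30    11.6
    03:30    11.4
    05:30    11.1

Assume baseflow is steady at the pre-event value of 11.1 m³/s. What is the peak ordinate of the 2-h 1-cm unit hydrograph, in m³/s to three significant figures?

Direct runoff: 0.0, 10.0, 32.1, 18.0, 10.1, 5.6, 3.1, 1.8, 1.0, 0.5, 0.3, 0.0 m³/s; ΣQ_DR = 82.50 m³/s, peak = 32.1 m³/s.
Runoff depth d = ΣQ_DR·Δt / A = 82.50 × 7200 / (33 km²) = 18.00 mm.
The 1-cm UH is the DRH scaled by (10 mm)/d, so U_p = 32.1 × 10/18.00 = 17.8 m³/s.

U_p ≈ 17.8 m³/s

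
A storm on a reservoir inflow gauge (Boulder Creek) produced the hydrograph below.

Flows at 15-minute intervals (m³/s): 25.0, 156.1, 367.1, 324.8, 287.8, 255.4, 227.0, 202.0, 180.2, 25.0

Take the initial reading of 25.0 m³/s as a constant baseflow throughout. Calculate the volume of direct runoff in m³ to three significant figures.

Direct-runoff ordinates (Q − Q_b): 0.0, 131.1, 342.1, 299.8, 262.8, 230.4, 202.0, 177.0, 155.2, 0.0 m³/s.
ΣQ_DR = 1800 m³/s.
With Δt = 0.25 h = 900 s, V = ΣQ_DR · Δt = 1800 × 900 = 1.62 × 10^6 m³.

V ≈ 1.62 × 10^6 m³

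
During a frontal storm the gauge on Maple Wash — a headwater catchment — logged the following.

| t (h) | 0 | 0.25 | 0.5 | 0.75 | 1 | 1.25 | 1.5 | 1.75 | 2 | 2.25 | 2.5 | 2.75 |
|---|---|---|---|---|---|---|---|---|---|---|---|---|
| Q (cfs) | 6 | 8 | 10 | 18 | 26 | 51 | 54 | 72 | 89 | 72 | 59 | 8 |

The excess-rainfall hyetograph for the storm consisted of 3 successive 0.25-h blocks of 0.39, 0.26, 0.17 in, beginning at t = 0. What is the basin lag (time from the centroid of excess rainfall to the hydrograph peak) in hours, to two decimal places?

Centroid of excess rainfall: t_c = Σ P_i·t̄_i / ΣP_i = 0.3079 h (block centres at 0.125, 0.375, 0.625 h).
Hydrograph peak occurs at t = 2 h, so basin lag t_L = 2 − 0.3079 = 1.69 h.

t_L ≈ 1.69 h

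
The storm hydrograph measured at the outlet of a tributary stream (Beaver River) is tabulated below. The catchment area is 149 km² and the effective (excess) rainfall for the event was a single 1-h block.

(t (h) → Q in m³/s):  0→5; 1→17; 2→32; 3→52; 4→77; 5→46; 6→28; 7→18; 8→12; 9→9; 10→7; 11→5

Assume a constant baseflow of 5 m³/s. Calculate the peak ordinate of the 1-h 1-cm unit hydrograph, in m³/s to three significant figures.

U_p ≈ 120 m³/s

Direct runoff: 0.0, 12.0, 27.0, 47.0, 72.0, 41.0, 23.0, 13.0, 7.0, 4.0, 2.0, 0.0 m³/s; ΣQ_DR = 248.0 m³/s, peak = 72.0 m³/s.
Runoff depth d = ΣQ_DR·Δt / A = 248.0 × 3600 / (149 km²) = 5.992 mm.
The 1-cm UH is the DRH scaled by (10 mm)/d, so U_p = 72.0 × 10/5.992 = 120 m³/s.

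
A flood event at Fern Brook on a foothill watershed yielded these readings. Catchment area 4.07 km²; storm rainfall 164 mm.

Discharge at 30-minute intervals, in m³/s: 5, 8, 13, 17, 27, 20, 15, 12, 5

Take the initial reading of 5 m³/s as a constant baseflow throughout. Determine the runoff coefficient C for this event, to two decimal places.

C ≈ 0.21

ΣQ_DR = 77.00 m³/s; V = ΣQ_DR·Δt = 1.386 × 10^5 m³.
Runoff depth d = V / A = 34.05 mm.
C = d / P = 34.05 / 164 = 0.21.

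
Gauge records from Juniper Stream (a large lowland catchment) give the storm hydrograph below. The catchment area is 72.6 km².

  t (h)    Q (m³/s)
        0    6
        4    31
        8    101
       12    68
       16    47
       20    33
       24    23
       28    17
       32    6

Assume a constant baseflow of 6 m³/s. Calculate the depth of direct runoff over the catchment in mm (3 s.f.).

Direct runoff: 0.0, 25.0, 95.0, 62.0, 41.0, 27.0, 17.0, 11.0, 0.0 m³/s; ΣQ_DR = 278.0 m³/s.
V = ΣQ_DR · Δt = 278.0 × 14400 s = 4.003 × 10^6 m³.
Over A = 72.6 km², depth = V / A = 55.1 mm.

d ≈ 55.1 mm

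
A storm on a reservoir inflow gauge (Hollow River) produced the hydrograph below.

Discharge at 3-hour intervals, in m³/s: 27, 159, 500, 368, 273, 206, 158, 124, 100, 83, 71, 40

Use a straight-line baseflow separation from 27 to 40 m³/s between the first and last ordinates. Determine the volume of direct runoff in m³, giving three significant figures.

V ≈ 1.84 × 10^7 m³

Direct-runoff ordinates (Q − Q_b): 0.00, 130.82, 470.64, 337.45, 241.27, 173.09, 123.91, 88.73, 63.55, 45.36, 32.18, 0.00 m³/s.
ΣQ_DR = 1707 m³/s.
With Δt = 3 h = 10800 s, V = ΣQ_DR · Δt = 1707 × 10800 = 1.84 × 10^7 m³.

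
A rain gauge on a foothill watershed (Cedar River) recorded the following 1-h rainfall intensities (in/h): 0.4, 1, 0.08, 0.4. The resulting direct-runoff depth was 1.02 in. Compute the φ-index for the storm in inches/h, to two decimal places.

φ ≈ 0.26 in/h

Only the 3 blocks with intensity above φ contribute runoff: 0.4, 1, 0.4 in/h.
Σ(I−φ)·Δt = d  ⇒  (0.4+1+0.4 − 3φ)·1 = 1.02
φ = (1.800 − 1.02/1) / 3 = 0.26 in/h.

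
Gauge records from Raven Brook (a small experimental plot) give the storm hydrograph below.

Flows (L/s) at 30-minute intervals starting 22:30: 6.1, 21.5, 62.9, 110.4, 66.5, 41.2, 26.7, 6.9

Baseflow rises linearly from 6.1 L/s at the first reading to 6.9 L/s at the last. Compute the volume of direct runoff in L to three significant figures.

V ≈ 5.22 × 10^5 L

Direct-runoff ordinates (Q − Q_b): 0.00, 15.29, 56.57, 103.96, 59.94, 34.53, 19.91, 0.00 L/s.
ΣQ_DR = 290.2 L/s.
With Δt = 0.5 h = 1800 s, V = ΣQ_DR · Δt = 290.2 × 1800 = 5.22 × 10^5 L.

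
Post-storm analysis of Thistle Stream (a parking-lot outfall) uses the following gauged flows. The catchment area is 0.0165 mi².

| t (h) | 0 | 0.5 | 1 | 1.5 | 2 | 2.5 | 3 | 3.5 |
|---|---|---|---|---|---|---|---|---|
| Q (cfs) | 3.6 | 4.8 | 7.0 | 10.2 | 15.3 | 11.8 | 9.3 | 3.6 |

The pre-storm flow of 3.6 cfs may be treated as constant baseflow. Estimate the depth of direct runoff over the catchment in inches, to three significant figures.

Direct runoff: 0.0, 1.2, 3.4, 6.6, 11.7, 8.2, 5.7, 0.0 cfs; ΣQ_DR = 36.80 cfs.
V = ΣQ_DR · Δt = 36.80 × 1800 s = 66240 ft³.
Over A = 0.0165 mi², depth = V / A = 1.73 in.

d ≈ 1.73 in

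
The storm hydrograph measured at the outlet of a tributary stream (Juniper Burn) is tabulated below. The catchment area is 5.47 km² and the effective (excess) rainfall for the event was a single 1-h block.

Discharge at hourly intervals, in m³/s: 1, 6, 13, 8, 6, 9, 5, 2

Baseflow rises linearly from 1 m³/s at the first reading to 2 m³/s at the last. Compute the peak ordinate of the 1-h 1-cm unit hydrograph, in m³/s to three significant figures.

U_p ≈ 4.68 m³/s

Direct runoff: 0.00, 4.86, 11.71, 6.57, 4.43, 7.29, 3.14, 0.00 m³/s; ΣQ_DR = 38.00 m³/s, peak = 11.71 m³/s.
Runoff depth d = ΣQ_DR·Δt / A = 38.00 × 3600 / (5.47 km²) = 25.01 mm.
The 1-cm UH is the DRH scaled by (10 mm)/d, so U_p = 11.71 × 10/25.01 = 4.68 m³/s.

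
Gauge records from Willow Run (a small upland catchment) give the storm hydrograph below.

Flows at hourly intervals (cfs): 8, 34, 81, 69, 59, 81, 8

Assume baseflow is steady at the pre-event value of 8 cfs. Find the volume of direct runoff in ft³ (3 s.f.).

Direct-runoff ordinates (Q − Q_b): 0.0, 26.0, 73.0, 61.0, 51.0, 73.0, 0.0 cfs.
ΣQ_DR = 284.0 cfs.
With Δt = 1 h = 3600 s, V = ΣQ_DR · Δt = 284.0 × 3600 = 1.02 × 10^6 ft³.

V ≈ 1.02 × 10^6 ft³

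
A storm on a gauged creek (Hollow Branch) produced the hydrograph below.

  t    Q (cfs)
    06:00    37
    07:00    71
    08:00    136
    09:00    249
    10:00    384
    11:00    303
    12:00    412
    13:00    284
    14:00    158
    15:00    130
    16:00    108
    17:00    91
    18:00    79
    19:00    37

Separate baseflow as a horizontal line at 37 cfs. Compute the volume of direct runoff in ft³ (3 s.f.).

V ≈ 7.06 × 10^6 ft³

Direct-runoff ordinates (Q − Q_b): 0.0, 34.0, 99.0, 212.0, 347.0, 266.0, 375.0, 247.0, 121.0, 93.0, 71.0, 54.0, 42.0, 0.0 cfs.
ΣQ_DR = 1961 cfs.
With Δt = 1 h = 3600 s, V = ΣQ_DR · Δt = 1961 × 3600 = 7.06 × 10^6 ft³.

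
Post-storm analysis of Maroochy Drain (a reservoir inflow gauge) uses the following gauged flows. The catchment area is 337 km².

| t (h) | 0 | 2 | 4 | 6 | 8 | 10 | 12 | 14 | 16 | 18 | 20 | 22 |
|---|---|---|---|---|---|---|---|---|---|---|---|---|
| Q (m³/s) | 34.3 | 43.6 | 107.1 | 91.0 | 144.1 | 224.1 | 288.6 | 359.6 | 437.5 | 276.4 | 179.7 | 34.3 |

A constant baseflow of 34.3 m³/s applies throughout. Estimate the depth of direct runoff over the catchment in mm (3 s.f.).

Direct runoff: 0.0, 9.3, 72.8, 56.7, 109.8, 189.8, 254.3, 325.3, 403.2, 242.1, 145.4, 0.0 m³/s; ΣQ_DR = 1809 m³/s.
V = ΣQ_DR · Δt = 1809 × 7200 s = 1.302 × 10^7 m³.
Over A = 337 km², depth = V / A = 38.6 mm.

d ≈ 38.6 mm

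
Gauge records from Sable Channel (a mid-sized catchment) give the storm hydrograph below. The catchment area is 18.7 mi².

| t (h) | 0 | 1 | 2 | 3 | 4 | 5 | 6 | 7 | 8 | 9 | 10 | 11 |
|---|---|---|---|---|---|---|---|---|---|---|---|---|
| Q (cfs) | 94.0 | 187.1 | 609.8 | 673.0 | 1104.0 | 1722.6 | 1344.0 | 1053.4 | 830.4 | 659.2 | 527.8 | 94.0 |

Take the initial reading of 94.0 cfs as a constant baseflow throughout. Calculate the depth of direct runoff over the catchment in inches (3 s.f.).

d ≈ 0.644 in

Direct runoff: 0.0, 93.1, 515.8, 579.0, 1010.0, 1628.6, 1250.0, 959.4, 736.4, 565.2, 433.8, 0.0 cfs; ΣQ_DR = 7771 cfs.
V = ΣQ_DR · Δt = 7771 × 3600 s = 2.798 × 10^7 ft³.
Over A = 18.7 mi², depth = V / A = 0.644 in.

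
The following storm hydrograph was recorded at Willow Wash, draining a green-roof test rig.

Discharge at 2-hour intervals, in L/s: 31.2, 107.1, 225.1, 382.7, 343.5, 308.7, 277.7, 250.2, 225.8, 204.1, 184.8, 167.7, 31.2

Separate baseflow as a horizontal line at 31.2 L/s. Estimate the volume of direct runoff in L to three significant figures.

Direct-runoff ordinates (Q − Q_b): 0.0, 75.9, 193.9, 351.5, 312.3, 277.5, 246.5, 219.0, 194.6, 172.9, 153.6, 136.5, 0.0 L/s.
ΣQ_DR = 2334 L/s.
With Δt = 2 h = 7200 s, V = ΣQ_DR · Δt = 2334 × 7200 = 1.68 × 10^7 L.

V ≈ 1.68 × 10^7 L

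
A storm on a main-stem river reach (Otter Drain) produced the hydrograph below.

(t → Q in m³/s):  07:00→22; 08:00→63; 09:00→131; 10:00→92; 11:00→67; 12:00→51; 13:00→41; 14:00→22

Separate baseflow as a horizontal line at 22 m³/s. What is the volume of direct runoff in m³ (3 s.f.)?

V ≈ 1.13 × 10^6 m³

Direct-runoff ordinates (Q − Q_b): 0.0, 41.0, 109.0, 70.0, 45.0, 29.0, 19.0, 0.0 m³/s.
ΣQ_DR = 313.0 m³/s.
With Δt = 1 h = 3600 s, V = ΣQ_DR · Δt = 313.0 × 3600 = 1.13 × 10^6 m³.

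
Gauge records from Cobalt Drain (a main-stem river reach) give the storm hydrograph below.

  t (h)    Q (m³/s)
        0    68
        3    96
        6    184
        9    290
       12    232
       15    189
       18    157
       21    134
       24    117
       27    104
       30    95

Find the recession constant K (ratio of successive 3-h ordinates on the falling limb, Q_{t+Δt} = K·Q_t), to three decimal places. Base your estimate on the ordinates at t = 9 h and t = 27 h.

Using the recession-limb readings at t = 9 h and t = 27 h: Q falls from 290 to 104 m³/s over 6 intervals.
K = (Q₂/Q₁)^(1/6) = (104/290)^(1/6) = 0.843.

K ≈ 0.843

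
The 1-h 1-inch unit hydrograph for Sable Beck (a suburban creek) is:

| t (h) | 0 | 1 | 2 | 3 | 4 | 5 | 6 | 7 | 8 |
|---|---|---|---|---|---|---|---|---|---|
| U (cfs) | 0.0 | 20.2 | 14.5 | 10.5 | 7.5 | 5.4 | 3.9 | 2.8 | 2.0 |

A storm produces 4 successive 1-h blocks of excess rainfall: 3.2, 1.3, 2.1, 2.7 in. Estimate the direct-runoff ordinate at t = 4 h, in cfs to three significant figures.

By discrete convolution, Q_j = Σ (P_i / 1 in) · U_{j−i}.
At t = 4 h (j=4): Q = (3.2/1)·7.5 + (1.3/1)·10.5 + (2.1/1)·14.5 + (2.7/1)·20.2 = 123 cfs.

Q ≈ 123 cfs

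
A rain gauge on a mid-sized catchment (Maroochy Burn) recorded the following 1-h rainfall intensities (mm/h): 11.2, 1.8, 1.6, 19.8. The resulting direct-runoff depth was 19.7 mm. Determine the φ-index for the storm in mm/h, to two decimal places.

φ ≈ 5.65 mm/h

Only the 2 blocks with intensity above φ contribute runoff: 11.2, 19.8 mm/h.
Σ(I−φ)·Δt = d  ⇒  (11.2+19.8 − 2φ)·1 = 19.7
φ = (31.00 − 19.7/1) / 2 = 5.65 mm/h.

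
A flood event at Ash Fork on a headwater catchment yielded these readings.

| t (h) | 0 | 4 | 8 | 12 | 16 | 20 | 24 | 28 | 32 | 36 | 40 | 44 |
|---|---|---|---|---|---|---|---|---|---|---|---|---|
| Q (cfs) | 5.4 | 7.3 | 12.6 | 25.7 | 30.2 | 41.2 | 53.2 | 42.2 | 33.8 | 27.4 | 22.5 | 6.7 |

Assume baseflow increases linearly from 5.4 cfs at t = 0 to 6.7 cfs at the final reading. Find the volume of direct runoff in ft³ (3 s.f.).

V ≈ 3.39 × 10^6 ft³

Direct-runoff ordinates (Q − Q_b): 0.00, 1.78, 6.96, 19.95, 24.33, 35.21, 47.09, 35.97, 27.45, 20.94, 15.92, 0.00 cfs.
ΣQ_DR = 235.6 cfs.
With Δt = 4 h = 14400 s, V = ΣQ_DR · Δt = 235.6 × 14400 = 3.39 × 10^6 ft³.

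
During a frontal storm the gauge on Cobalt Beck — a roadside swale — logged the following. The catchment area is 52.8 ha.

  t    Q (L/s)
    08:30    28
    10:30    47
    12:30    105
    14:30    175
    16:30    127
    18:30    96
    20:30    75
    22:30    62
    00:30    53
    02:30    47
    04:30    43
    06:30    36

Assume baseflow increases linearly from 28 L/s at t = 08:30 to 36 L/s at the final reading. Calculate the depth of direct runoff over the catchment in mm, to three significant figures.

Direct runoff: 0.00, 18.27, 75.55, 144.82, 96.09, 64.36, 42.64, 28.91, 19.18, 12.45, 7.73, 0.00 L/s; ΣQ_DR = 510.0 L/s.
V = ΣQ_DR · Δt = 510.0 × 7200 s = 3.672 × 10^6 L.
Over A = 52.8 ha, depth = V / A = 6.95 mm.

d ≈ 6.95 mm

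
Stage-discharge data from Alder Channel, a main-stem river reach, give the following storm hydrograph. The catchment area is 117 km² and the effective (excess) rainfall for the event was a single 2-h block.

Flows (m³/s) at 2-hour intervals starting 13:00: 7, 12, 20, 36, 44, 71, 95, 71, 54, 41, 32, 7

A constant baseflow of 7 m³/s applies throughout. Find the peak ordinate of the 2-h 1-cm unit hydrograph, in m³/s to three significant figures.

U_p ≈ 35.2 m³/s

Direct runoff: 0.0, 5.0, 13.0, 29.0, 37.0, 64.0, 88.0, 64.0, 47.0, 34.0, 25.0, 0.0 m³/s; ΣQ_DR = 406.0 m³/s, peak = 88.0 m³/s.
Runoff depth d = ΣQ_DR·Δt / A = 406.0 × 7200 / (117 km²) = 24.98 mm.
The 1-cm UH is the DRH scaled by (10 mm)/d, so U_p = 88.0 × 10/24.98 = 35.2 m³/s.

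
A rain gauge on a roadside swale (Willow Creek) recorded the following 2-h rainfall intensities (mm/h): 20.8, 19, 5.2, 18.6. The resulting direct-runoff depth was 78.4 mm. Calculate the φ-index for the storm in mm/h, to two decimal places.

Only the 3 blocks with intensity above φ contribute runoff: 20.8, 19, 18.6 mm/h.
Σ(I−φ)·Δt = d  ⇒  (20.8+19+18.6 − 3φ)·2 = 78.4
φ = (58.40 − 78.4/2) / 3 = 6.40 mm/h.

φ ≈ 6.40 mm/h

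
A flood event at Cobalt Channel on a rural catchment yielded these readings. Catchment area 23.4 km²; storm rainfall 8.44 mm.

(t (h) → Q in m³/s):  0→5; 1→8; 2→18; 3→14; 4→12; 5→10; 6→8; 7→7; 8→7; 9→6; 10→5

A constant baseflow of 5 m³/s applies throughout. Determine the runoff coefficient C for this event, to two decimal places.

ΣQ_DR = 45.00 m³/s; V = ΣQ_DR·Δt = 1.620 × 10^5 m³.
Runoff depth d = V / A = 6.923 mm.
C = d / P = 6.923 / 8.44 = 0.82.

C ≈ 0.82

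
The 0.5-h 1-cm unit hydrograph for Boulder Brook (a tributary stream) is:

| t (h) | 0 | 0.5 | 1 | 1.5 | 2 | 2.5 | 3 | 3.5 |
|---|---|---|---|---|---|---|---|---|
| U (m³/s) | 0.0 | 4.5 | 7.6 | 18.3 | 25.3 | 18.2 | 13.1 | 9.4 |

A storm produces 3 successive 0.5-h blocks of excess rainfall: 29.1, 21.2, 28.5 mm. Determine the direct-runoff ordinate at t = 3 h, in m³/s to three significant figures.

By discrete convolution, Q_j = Σ (P_i / 10 mm) · U_{j−i}.
At t = 3 h (j=6): Q = (29.1/10)·13.1 + (21.2/10)·18.2 + (28.5/10)·25.3 = 149 m³/s.

Q ≈ 149 m³/s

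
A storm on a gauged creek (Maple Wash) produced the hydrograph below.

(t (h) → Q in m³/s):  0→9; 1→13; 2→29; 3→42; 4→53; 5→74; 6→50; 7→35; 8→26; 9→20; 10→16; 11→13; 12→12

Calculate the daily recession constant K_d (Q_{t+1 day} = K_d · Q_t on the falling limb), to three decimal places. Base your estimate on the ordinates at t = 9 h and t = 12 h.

K_d ≈ 0.017

Between t = 9 h and t = 12 h the flow falls from 20 to 12 m³/s over 3×1 h = 3 h.
Per-interval ratio K = (12/20)^(1/3) = 0.8434; K_d = K^(24/1) = 0.017.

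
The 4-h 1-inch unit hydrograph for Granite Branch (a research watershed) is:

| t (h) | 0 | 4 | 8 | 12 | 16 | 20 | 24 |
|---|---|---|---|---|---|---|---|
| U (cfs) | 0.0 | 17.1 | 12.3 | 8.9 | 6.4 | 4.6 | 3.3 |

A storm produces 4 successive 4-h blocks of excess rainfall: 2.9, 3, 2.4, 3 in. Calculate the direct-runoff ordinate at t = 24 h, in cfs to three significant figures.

Q ≈ 65.4 cfs

By discrete convolution, Q_j = Σ (P_i / 1 in) · U_{j−i}.
At t = 24 h (j=6): Q = (2.9/1)·3.3 + (3/1)·4.6 + (2.4/1)·6.4 + (3/1)·8.9 = 65.4 cfs.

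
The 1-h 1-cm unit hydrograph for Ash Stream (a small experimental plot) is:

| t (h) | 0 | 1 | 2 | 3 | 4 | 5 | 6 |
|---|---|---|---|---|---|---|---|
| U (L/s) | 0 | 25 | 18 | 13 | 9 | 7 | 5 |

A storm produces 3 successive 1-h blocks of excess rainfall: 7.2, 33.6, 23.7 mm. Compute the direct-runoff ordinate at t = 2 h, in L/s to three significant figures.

Q ≈ 97.0 L/s

By discrete convolution, Q_j = Σ (P_i / 10 mm) · U_{j−i}.
At t = 2 h (j=2): Q = (7.2/10)·18 + (33.6/10)·25 + (23.7/10)·0 = 97.0 L/s.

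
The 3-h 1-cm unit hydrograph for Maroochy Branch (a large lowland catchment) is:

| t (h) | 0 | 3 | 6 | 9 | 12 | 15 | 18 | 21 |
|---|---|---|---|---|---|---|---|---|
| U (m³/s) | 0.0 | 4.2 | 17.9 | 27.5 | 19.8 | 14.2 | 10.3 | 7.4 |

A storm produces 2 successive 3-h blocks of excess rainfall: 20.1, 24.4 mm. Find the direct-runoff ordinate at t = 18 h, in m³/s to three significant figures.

Q ≈ 55.4 m³/s

By discrete convolution, Q_j = Σ (P_i / 10 mm) · U_{j−i}.
At t = 18 h (j=6): Q = (20.1/10)·10.3 + (24.4/10)·14.2 = 55.4 m³/s.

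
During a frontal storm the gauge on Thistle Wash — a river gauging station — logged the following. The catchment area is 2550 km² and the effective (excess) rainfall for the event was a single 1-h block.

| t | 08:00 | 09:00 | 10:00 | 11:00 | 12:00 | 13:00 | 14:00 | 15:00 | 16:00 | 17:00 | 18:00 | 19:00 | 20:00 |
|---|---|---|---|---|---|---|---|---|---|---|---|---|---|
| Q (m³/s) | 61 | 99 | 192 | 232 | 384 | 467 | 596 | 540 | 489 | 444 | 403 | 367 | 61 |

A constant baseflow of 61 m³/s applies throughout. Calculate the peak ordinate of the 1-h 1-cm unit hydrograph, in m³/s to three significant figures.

Direct runoff: 0.0, 38.0, 131.0, 171.0, 323.0, 406.0, 535.0, 479.0, 428.0, 383.0, 342.0, 306.0, 0.0 m³/s; ΣQ_DR = 3542 m³/s, peak = 535.0 m³/s.
Runoff depth d = ΣQ_DR·Δt / A = 3542 × 3600 / (2550 km²) = 5.000 mm.
The 1-cm UH is the DRH scaled by (10 mm)/d, so U_p = 535.0 × 10/5.000 = 1070 m³/s.

U_p ≈ 1070 m³/s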